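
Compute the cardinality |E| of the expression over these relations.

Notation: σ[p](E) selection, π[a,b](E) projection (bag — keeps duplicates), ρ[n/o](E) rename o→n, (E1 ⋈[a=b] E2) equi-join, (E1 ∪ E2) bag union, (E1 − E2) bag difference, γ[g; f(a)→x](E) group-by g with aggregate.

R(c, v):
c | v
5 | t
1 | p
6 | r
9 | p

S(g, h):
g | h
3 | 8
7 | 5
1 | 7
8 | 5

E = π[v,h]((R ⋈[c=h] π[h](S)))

Stepwise |·|:
  R → 4
  S → 4
  π[h](S) → 4
  (R ⋈[c=h] π[h](S)) → 2
  π[v,h]((R ⋈[c=h] π[h](S))) → 2

|E| = 2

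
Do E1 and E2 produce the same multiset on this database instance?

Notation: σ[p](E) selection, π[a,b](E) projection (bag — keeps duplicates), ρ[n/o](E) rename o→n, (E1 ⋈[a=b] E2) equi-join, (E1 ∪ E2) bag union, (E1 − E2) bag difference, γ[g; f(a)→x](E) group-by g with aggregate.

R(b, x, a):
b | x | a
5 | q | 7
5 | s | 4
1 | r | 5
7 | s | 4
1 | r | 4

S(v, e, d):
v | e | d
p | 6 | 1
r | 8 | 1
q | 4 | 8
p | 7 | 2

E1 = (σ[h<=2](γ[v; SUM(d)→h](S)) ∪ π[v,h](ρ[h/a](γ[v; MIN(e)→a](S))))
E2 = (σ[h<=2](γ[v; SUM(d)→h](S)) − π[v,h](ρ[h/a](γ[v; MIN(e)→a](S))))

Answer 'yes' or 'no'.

E1 per-node cardinality:
  S → 4
  γ[v; SUM(d)→h](S) → 3
  σ[h<=2](γ[v; SUM(d)→h](S)) → 1
  S → 4
  γ[v; MIN(e)→a](S) → 3
  ρ[h/a](γ[v; MIN(e)→a](S)) → 3
  π[v,h](ρ[h/a](γ[v; MIN(e)→a](S))) → 3
  (σ[h<=2](γ[v; SUM(d)→h](S)) ∪ π[v,h](ρ[h/a](γ[v; MIN(e)→a](S)))) → 4
E2 per-node cardinality:
  S → 4
  γ[v; SUM(d)→h](S) → 3
  σ[h<=2](γ[v; SUM(d)→h](S)) → 1
  S → 4
  γ[v; MIN(e)→a](S) → 3
  ρ[h/a](γ[v; MIN(e)→a](S)) → 3
  π[v,h](ρ[h/a](γ[v; MIN(e)→a](S))) → 3
  (σ[h<=2](γ[v; SUM(d)→h](S)) − π[v,h](ρ[h/a](γ[v; MIN(e)→a](S)))) → 1

E1 result:
v | h
p | 6
q | 4
r | 1
r | 8
E2 result:
v | h
r | 1
Witness: ('r', 8) appears 1× in E1 but 0× in E2.

no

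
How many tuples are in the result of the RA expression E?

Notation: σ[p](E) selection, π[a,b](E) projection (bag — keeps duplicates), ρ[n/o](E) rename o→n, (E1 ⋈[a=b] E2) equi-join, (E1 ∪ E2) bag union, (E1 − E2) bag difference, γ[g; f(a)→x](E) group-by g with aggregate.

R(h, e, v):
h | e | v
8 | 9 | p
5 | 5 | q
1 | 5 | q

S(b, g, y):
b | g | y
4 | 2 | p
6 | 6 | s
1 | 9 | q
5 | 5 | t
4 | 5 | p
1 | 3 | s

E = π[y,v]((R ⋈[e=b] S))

Stepwise |·|:
  R → 3
  S → 6
  (R ⋈[e=b] S) → 2
  π[y,v]((R ⋈[e=b] S)) → 2

|E| = 2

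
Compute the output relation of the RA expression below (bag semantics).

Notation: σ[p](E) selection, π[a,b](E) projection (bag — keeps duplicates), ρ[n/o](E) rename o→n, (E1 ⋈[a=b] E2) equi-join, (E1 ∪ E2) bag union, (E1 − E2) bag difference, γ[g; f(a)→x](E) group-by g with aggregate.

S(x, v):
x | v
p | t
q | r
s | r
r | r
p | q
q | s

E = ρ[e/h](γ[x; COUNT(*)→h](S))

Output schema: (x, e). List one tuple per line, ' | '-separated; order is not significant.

Per-node cardinality:
  S → 6
  γ[x; COUNT(*)→h](S) → 4
  ρ[e/h](γ[x; COUNT(*)→h](S)) → 4

== RESULT ==
x | e
p | 2
q | 2
r | 1
s | 1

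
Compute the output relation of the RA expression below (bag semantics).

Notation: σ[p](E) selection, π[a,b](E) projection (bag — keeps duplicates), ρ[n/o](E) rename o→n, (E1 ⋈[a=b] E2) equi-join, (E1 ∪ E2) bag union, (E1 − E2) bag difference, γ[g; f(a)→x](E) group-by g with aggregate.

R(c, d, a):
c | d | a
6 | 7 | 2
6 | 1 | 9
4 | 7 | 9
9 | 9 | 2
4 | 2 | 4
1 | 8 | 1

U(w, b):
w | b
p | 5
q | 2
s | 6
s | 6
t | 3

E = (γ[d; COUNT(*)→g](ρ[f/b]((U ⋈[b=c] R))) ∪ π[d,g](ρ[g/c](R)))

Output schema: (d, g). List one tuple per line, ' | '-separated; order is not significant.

Subexpression sizes:
  U → 5
  R → 6
  (U ⋈[b=c] R) → 4
  ρ[f/b]((U ⋈[b=c] R)) → 4
  γ[d; COUNT(*)→g](ρ[f/b]((U ⋈[b=c] R))) → 2
  R → 6
  ρ[g/c](R) → 6
  π[d,g](ρ[g/c](R)) → 6
  (γ[d; COUNT(*)→g](ρ[f/b]((U ⋈[b=c] R))) ∪ π[d,g](ρ[g/c](R))) → 8

== RESULT ==
d | g
1 | 2
1 | 6
2 | 4
7 | 2
7 | 4
7 | 6
8 | 1
9 | 9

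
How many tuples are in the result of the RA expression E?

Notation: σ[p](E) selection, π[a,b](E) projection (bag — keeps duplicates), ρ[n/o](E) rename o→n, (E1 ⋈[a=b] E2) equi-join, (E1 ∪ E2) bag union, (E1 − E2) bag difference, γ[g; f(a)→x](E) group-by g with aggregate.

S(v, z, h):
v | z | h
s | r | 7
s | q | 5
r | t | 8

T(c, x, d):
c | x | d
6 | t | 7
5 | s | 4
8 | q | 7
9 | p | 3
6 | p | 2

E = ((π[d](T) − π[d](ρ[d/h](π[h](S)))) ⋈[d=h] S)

Row counts bottom-up:
  T → 5
  π[d](T) → 5
  S → 3
  π[h](S) → 3
  ρ[d/h](π[h](S)) → 3
  π[d](ρ[d/h](π[h](S))) → 3
  (π[d](T) − π[d](ρ[d/h](π[h](S)))) → 4
  S → 3
  ((π[d](T) − π[d](ρ[d/h](π[h](S)))) ⋈[d=h] S) → 1

|E| = 1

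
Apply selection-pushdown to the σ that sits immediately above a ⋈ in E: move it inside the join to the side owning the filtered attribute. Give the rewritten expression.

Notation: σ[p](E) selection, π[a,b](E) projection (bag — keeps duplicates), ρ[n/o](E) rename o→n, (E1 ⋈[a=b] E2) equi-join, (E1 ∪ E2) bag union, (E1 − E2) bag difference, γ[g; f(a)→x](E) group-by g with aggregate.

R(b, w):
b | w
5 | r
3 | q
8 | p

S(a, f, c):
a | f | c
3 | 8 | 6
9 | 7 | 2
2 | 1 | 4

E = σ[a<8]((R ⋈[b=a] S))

σ filters on a, owned by the right side.
E' = (R ⋈[b=a] σ[a<8](S))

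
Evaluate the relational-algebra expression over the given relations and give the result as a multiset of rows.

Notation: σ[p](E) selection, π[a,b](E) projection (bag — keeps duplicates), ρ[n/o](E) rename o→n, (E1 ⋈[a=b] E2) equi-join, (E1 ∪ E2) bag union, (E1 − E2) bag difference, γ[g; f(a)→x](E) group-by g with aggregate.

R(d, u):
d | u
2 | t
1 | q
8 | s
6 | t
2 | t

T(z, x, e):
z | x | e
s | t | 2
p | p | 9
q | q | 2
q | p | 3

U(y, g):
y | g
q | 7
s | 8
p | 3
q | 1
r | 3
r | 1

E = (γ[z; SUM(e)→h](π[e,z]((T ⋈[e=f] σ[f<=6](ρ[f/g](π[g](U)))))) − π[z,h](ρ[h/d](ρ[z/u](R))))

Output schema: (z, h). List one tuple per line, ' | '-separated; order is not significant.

Stepwise |·|:
  T → 4
  U → 6
  π[g](U) → 6
  ρ[f/g](π[g](U)) → 6
  σ[f<=6](ρ[f/g](π[g](U))) → 4
  (T ⋈[e=f] σ[f<=6](ρ[f/g](π[g](U)))) → 2
  π[e,z]((T ⋈[e=f] σ[f<=6](ρ[f/g](π[g](U))))) → 2
  γ[z; SUM(e)→h](π[e,z]((T ⋈[e=f] σ[f<=6](ρ[f/g](π[g](U)))))) → 1
  R → 5
  ρ[z/u](R) → 5
  ρ[h/d](ρ[z/u](R)) → 5
  π[z,h](ρ[h/d](ρ[z/u](R))) → 5
  (γ[z; SUM(e)→h](π[e,z]((T ⋈[e=f] σ[f<=6](ρ[f/g](π[g](U)))))) − π[z,h](ρ[h/d](ρ[z/u](R)))) → 1

== RESULT ==
z | h
q | 6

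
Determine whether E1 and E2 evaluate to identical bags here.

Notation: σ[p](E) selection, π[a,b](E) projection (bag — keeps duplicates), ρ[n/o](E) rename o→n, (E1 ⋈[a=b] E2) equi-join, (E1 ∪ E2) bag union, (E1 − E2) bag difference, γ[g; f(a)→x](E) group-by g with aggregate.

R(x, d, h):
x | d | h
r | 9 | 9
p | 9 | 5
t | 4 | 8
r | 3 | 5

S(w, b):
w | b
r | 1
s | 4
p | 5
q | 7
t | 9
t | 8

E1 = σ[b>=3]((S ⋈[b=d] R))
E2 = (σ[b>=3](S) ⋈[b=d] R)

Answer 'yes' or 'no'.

E1 per-node cardinality:
  S → 6
  R → 4
  (S ⋈[b=d] R) → 3
  σ[b>=3]((S ⋈[b=d] R)) → 3
E2 per-node cardinality:
  S → 6
  σ[b>=3](S) → 5
  R → 4
  (σ[b>=3](S) ⋈[b=d] R) → 3

E1 and E2 produce the same multiset:
w | b | x | d | h
s | 4 | t | 4 | 8
t | 9 | p | 9 | 5
t | 9 | r | 9 | 9

yes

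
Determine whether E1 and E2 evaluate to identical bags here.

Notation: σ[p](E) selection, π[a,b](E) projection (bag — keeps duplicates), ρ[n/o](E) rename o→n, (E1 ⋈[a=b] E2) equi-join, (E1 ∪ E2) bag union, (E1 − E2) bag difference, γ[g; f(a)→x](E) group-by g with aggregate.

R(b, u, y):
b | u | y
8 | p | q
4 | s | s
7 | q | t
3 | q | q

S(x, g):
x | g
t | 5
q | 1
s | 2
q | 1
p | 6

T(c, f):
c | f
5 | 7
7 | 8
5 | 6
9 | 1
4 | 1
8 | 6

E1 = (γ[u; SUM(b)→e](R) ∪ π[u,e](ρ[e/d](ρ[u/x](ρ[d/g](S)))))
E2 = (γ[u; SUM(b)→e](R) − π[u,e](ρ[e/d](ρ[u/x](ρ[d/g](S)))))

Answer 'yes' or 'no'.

E1 stepwise |·|:
  R → 4
  γ[u; SUM(b)→e](R) → 3
  S → 5
  ρ[d/g](S) → 5
  ρ[u/x](ρ[d/g](S)) → 5
  ρ[e/d](ρ[u/x](ρ[d/g](S))) → 5
  π[u,e](ρ[e/d](ρ[u/x](ρ[d/g](S)))) → 5
  (γ[u; SUM(b)→e](R) ∪ π[u,e](ρ[e/d](ρ[u/x](ρ[d/g](S))))) → 8
E2 stepwise |·|:
  R → 4
  γ[u; SUM(b)→e](R) → 3
  S → 5
  ρ[d/g](S) → 5
  ρ[u/x](ρ[d/g](S)) → 5
  ρ[e/d](ρ[u/x](ρ[d/g](S))) → 5
  π[u,e](ρ[e/d](ρ[u/x](ρ[d/g](S)))) → 5
  (γ[u; SUM(b)→e](R) − π[u,e](ρ[e/d](ρ[u/x](ρ[d/g](S))))) → 3

E1 result:
u | e
p | 6
p | 8
q | 1
q | 1
q | 10
s | 2
s | 4
t | 5
E2 result:
u | e
p | 8
q | 10
s | 4
Witness: ('p', 6) appears 1× in E1 but 0× in E2.

no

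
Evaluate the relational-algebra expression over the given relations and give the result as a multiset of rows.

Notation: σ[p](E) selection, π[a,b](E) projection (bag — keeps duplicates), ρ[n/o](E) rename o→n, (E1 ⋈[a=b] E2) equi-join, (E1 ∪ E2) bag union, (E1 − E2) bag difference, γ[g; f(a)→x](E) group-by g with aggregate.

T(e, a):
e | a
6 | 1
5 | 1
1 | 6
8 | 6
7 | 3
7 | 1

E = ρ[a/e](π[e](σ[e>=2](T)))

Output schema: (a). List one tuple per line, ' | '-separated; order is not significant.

Per-node cardinality:
  T → 6
  σ[e>=2](T) → 5
  π[e](σ[e>=2](T)) → 5
  ρ[a/e](π[e](σ[e>=2](T))) → 5

== RESULT ==
a
5
6
7
7
8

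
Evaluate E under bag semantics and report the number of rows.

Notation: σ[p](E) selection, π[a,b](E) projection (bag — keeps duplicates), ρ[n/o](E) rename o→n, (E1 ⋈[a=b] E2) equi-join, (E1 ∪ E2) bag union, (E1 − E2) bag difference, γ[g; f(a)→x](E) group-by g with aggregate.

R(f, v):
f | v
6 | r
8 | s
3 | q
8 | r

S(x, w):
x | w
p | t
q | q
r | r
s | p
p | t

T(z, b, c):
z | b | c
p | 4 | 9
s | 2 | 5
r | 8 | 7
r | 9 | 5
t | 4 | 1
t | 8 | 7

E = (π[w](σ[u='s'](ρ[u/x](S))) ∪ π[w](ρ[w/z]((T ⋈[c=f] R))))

Row counts bottom-up:
  S → 5
  ρ[u/x](S) → 5
  σ[u='s'](ρ[u/x](S)) → 1
  π[w](σ[u='s'](ρ[u/x](S))) → 1
  T → 6
  R → 4
  (T ⋈[c=f] R) → 0
  ρ[w/z]((T ⋈[c=f] R)) → 0
  π[w](ρ[w/z]((T ⋈[c=f] R))) → 0
  (π[w](σ[u='s'](ρ[u/x](S))) ∪ π[w](ρ[w/z]((T ⋈[c=f] R)))) → 1

|E| = 1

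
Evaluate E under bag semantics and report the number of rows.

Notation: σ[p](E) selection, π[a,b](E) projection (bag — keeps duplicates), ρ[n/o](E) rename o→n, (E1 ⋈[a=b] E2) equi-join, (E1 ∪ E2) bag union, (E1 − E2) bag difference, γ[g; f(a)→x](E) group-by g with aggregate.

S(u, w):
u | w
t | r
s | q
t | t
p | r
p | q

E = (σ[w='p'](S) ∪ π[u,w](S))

Per-node cardinality:
  S → 5
  σ[w='p'](S) → 0
  S → 5
  π[u,w](S) → 5
  (σ[w='p'](S) ∪ π[u,w](S)) → 5

|E| = 5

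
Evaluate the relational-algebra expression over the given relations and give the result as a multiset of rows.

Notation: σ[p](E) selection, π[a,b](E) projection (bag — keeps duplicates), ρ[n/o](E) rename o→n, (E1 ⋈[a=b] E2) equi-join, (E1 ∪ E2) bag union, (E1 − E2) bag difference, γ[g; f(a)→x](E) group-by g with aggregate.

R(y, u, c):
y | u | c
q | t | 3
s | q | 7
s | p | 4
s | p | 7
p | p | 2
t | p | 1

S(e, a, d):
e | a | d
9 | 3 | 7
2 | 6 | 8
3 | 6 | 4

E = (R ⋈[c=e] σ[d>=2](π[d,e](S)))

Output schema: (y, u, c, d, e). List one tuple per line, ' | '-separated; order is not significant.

Per-node cardinality:
  R → 6
  S → 3
  π[d,e](S) → 3
  σ[d>=2](π[d,e](S)) → 3
  (R ⋈[c=e] σ[d>=2](π[d,e](S))) → 2

== RESULT ==
y | u | c | d | e
p | p | 2 | 8 | 2
q | t | 3 | 4 | 3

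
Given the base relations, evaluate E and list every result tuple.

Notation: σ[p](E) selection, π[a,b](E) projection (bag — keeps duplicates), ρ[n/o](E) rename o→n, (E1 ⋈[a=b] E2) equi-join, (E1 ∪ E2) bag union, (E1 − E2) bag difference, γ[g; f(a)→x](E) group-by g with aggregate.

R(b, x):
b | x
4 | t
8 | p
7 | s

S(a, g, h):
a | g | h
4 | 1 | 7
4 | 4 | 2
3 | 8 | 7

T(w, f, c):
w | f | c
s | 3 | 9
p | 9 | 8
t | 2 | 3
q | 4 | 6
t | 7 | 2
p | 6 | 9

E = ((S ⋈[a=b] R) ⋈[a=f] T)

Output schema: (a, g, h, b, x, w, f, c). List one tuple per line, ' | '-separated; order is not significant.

Row counts bottom-up:
  S → 3
  R → 3
  (S ⋈[a=b] R) → 2
  T → 6
  ((S ⋈[a=b] R) ⋈[a=f] T) → 2

== RESULT ==
a | g | h | b | x | w | f | c
4 | 1 | 7 | 4 | t | q | 4 | 6
4 | 4 | 2 | 4 | t | q | 4 | 6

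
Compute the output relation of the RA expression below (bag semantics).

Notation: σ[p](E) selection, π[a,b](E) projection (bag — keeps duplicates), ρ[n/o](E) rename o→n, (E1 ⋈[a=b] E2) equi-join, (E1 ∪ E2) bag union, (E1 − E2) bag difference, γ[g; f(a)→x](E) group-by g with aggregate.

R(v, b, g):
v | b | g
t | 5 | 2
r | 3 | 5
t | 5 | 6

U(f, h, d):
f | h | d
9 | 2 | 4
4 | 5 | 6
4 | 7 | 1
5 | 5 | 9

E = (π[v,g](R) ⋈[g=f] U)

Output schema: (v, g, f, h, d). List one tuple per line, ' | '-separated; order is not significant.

Per-node cardinality:
  R → 3
  π[v,g](R) → 3
  U → 4
  (π[v,g](R) ⋈[g=f] U) → 1

== RESULT ==
v | g | f | h | d
r | 5 | 5 | 5 | 9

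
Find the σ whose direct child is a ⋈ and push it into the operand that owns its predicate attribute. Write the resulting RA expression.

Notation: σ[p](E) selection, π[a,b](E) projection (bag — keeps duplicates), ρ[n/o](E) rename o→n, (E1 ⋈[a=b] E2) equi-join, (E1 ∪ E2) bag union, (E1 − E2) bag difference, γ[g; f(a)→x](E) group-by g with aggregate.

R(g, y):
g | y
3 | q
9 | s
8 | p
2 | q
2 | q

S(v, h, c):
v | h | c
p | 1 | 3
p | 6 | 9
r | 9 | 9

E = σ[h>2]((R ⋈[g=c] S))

σ filters on h, owned by the right side.
E' = (R ⋈[g=c] σ[h>2](S))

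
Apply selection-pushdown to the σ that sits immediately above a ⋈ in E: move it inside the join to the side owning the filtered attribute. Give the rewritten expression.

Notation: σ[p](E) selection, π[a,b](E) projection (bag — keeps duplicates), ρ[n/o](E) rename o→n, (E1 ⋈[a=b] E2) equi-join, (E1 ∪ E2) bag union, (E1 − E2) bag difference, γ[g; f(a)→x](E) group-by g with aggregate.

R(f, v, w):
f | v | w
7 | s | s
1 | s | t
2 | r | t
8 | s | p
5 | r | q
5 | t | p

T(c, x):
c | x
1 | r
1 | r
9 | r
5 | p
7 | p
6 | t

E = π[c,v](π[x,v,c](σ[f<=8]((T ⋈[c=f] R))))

σ filters on f, owned by the right side.
E' = π[c,v](π[x,v,c]((T ⋈[c=f] σ[f<=8](R))))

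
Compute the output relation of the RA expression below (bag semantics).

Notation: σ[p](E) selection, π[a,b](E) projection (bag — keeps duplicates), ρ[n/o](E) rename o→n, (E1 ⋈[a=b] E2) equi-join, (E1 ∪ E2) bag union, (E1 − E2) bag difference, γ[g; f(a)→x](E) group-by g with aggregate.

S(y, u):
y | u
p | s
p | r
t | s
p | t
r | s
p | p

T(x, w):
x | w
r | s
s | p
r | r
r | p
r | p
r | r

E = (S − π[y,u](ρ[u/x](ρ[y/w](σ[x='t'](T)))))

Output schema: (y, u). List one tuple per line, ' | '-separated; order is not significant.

Row counts bottom-up:
  S → 6
  T → 6
  σ[x='t'](T) → 0
  ρ[y/w](σ[x='t'](T)) → 0
  ρ[u/x](ρ[y/w](σ[x='t'](T))) → 0
  π[y,u](ρ[u/x](ρ[y/w](σ[x='t'](T)))) → 0
  (S − π[y,u](ρ[u/x](ρ[y/w](σ[x='t'](T))))) → 6

== RESULT ==
y | u
p | p
p | r
p | s
p | t
r | s
t | s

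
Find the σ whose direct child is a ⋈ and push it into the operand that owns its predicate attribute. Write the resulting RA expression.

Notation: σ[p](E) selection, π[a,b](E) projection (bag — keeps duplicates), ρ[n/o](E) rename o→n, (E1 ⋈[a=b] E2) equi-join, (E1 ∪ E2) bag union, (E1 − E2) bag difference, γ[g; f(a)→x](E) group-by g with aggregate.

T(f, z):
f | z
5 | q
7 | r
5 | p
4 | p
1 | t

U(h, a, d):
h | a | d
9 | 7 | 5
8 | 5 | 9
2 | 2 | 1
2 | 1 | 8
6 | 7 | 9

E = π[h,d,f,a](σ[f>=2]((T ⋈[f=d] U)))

σ filters on f, owned by the left side.
E' = π[h,d,f,a]((σ[f>=2](T) ⋈[f=d] U))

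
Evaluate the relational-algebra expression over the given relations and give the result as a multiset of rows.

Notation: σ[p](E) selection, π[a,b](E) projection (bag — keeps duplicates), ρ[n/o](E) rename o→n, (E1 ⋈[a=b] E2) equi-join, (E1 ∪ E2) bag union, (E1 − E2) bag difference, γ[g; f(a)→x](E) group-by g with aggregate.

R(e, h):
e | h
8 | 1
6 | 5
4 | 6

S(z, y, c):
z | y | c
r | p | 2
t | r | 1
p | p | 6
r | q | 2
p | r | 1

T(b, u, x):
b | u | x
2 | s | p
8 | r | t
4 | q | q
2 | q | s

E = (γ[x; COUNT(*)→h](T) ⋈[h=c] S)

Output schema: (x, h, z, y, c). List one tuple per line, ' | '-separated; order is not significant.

Per-node cardinality:
  T → 4
  γ[x; COUNT(*)→h](T) → 4
  S → 5
  (γ[x; COUNT(*)→h](T) ⋈[h=c] S) → 8

== RESULT ==
x | h | z | y | c
p | 1 | p | r | 1
p | 1 | t | r | 1
q | 1 | p | r | 1
q | 1 | t | r | 1
s | 1 | p | r | 1
s | 1 | t | r | 1
t | 1 | p | r | 1
t | 1 | t | r | 1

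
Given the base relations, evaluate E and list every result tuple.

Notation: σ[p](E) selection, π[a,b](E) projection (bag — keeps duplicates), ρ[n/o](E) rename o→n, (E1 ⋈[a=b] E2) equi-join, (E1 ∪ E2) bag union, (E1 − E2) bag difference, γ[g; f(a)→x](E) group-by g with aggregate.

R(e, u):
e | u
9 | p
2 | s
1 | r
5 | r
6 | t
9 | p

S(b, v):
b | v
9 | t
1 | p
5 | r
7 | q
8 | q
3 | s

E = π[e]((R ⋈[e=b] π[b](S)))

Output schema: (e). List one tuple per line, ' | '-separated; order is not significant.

Stepwise |·|:
  R → 6
  S → 6
  π[b](S) → 6
  (R ⋈[e=b] π[b](S)) → 4
  π[e]((R ⋈[e=b] π[b](S))) → 4

== RESULT ==
e
1
5
9
9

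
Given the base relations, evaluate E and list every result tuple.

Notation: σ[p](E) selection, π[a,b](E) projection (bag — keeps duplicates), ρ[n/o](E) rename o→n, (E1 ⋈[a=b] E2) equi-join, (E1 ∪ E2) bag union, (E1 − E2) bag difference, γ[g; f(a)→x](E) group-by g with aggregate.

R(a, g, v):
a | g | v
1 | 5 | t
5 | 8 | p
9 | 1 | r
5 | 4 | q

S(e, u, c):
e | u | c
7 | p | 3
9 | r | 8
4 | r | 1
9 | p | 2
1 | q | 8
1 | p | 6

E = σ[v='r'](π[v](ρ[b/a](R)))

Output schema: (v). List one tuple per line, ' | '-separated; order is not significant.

Stepwise |·|:
  R → 4
  ρ[b/a](R) → 4
  π[v](ρ[b/a](R)) → 4
  σ[v='r'](π[v](ρ[b/a](R))) → 1

== RESULT ==
v
r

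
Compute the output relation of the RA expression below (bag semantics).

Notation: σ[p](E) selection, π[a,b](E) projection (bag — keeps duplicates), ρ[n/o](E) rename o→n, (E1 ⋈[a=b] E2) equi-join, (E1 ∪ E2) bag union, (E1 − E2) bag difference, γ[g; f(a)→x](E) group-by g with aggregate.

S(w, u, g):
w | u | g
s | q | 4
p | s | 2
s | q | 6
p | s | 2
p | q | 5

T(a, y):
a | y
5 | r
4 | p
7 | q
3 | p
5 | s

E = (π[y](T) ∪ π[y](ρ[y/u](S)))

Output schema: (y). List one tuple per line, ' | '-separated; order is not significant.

Row counts bottom-up:
  T → 5
  π[y](T) → 5
  S → 5
  ρ[y/u](S) → 5
  π[y](ρ[y/u](S)) → 5
  (π[y](T) ∪ π[y](ρ[y/u](S))) → 10

== RESULT ==
y
p
p
q
q
q
q
r
s
s
s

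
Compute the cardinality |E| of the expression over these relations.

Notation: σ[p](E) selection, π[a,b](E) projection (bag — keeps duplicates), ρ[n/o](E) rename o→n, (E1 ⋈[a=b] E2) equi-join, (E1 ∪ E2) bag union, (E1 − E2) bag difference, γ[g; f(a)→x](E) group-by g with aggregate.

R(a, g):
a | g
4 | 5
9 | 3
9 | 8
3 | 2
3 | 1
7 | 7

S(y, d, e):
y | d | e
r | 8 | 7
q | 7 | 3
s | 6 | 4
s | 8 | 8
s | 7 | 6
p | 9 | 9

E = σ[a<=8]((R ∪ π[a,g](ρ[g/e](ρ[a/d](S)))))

Row counts bottom-up:
  R → 6
  S → 6
  ρ[a/d](S) → 6
  ρ[g/e](ρ[a/d](S)) → 6
  π[a,g](ρ[g/e](ρ[a/d](S))) → 6
  (R ∪ π[a,g](ρ[g/e](ρ[a/d](S)))) → 12
  σ[a<=8]((R ∪ π[a,g](ρ[g/e](ρ[a/d](S))))) → 9

|E| = 9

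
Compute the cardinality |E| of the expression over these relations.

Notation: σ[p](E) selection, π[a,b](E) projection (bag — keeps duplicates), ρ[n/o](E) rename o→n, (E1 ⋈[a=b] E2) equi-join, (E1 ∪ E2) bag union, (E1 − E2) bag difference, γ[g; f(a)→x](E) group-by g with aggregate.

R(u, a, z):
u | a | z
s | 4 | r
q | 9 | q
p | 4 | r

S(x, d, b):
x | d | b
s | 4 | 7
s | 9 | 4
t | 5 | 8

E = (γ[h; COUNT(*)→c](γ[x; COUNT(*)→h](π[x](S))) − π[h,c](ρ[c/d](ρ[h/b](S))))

Stepwise |·|:
  S → 3
  π[x](S) → 3
  γ[x; COUNT(*)→h](π[x](S)) → 2
  γ[h; COUNT(*)→c](γ[x; COUNT(*)→h](π[x](S))) → 2
  S → 3
  ρ[h/b](S) → 3
  ρ[c/d](ρ[h/b](S)) → 3
  π[h,c](ρ[c/d](ρ[h/b](S))) → 3
  (γ[h; COUNT(*)→c](γ[x; COUNT(*)→h](π[x](S))) − π[h,c](ρ[c/d](ρ[h/b](S)))) → 2

|E| = 2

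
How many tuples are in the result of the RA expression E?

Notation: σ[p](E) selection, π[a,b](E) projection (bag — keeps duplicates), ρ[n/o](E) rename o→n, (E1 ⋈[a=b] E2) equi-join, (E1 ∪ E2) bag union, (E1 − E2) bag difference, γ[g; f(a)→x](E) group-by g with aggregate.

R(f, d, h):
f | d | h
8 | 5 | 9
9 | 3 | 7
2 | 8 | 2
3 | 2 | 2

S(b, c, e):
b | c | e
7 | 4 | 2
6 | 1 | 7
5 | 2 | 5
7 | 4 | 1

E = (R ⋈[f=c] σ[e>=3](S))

Row counts bottom-up:
  R → 4
  S → 4
  σ[e>=3](S) → 2
  (R ⋈[f=c] σ[e>=3](S)) → 1

|E| = 1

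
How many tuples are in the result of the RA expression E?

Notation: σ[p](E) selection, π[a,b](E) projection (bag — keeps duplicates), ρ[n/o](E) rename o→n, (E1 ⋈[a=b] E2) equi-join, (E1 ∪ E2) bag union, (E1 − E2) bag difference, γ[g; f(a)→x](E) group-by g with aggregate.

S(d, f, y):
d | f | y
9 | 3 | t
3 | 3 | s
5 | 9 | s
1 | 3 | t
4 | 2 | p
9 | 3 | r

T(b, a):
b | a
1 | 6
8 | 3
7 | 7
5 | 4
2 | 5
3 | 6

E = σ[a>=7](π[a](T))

Per-node cardinality:
  T → 6
  π[a](T) → 6
  σ[a>=7](π[a](T)) → 1

|E| = 1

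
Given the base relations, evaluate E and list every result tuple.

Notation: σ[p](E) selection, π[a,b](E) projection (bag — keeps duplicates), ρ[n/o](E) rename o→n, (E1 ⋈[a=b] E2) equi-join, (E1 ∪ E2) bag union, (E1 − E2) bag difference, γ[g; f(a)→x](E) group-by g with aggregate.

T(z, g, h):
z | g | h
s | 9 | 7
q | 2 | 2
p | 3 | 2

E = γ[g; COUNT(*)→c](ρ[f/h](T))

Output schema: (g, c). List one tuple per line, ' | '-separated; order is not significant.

Row counts bottom-up:
  T → 3
  ρ[f/h](T) → 3
  γ[g; COUNT(*)→c](ρ[f/h](T)) → 3

== RESULT ==
g | c
2 | 1
3 | 1
9 | 1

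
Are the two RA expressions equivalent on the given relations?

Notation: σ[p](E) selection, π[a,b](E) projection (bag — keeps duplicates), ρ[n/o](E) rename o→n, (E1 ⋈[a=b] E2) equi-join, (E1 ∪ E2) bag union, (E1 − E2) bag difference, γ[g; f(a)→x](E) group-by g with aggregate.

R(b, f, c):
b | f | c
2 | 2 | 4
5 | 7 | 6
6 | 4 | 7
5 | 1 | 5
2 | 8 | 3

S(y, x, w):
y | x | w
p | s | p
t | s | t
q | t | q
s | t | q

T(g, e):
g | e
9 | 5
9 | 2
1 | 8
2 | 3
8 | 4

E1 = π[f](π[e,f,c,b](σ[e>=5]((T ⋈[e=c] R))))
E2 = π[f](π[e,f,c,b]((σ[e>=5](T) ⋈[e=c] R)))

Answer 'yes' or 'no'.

E1 subexpression sizes:
  T → 5
  R → 5
  (T ⋈[e=c] R) → 3
  σ[e>=5]((T ⋈[e=c] R)) → 1
  π[e,f,c,b](σ[e>=5]((T ⋈[e=c] R))) → 1
  π[f](π[e,f,c,b](σ[e>=5]((T ⋈[e=c] R)))) → 1
E2 subexpression sizes:
  T → 5
  σ[e>=5](T) → 2
  R → 5
  (σ[e>=5](T) ⋈[e=c] R) → 1
  π[e,f,c,b]((σ[e>=5](T) ⋈[e=c] R)) → 1
  π[f](π[e,f,c,b]((σ[e>=5](T) ⋈[e=c] R))) → 1

E1 and E2 produce the same multiset:
f
1

yes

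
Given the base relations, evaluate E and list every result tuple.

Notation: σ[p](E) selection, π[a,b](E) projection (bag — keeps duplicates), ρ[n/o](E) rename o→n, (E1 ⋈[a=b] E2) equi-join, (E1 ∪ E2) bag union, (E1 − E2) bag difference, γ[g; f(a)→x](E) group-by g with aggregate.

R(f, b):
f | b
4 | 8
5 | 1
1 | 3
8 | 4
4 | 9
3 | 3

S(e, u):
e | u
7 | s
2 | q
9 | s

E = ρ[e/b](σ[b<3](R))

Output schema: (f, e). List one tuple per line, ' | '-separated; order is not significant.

Per-node cardinality:
  R → 6
  σ[b<3](R) → 1
  ρ[e/b](σ[b<3](R)) → 1

== RESULT ==
f | e
5 | 1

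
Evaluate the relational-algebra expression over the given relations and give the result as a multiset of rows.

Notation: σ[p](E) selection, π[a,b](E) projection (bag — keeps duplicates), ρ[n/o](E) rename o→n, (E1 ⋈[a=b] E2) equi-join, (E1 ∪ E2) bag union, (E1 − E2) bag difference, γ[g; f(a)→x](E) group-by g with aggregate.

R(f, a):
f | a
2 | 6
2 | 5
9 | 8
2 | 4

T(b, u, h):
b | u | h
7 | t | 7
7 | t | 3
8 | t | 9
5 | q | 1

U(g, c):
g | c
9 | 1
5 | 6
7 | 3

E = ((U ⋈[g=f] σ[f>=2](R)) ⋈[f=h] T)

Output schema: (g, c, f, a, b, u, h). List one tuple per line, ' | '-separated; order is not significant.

Per-node cardinality:
  U → 3
  R → 4
  σ[f>=2](R) → 4
  (U ⋈[g=f] σ[f>=2](R)) → 1
  T → 4
  ((U ⋈[g=f] σ[f>=2](R)) ⋈[f=h] T) → 1

== RESULT ==
g | c | f | a | b | u | h
9 | 1 | 9 | 8 | 8 | t | 9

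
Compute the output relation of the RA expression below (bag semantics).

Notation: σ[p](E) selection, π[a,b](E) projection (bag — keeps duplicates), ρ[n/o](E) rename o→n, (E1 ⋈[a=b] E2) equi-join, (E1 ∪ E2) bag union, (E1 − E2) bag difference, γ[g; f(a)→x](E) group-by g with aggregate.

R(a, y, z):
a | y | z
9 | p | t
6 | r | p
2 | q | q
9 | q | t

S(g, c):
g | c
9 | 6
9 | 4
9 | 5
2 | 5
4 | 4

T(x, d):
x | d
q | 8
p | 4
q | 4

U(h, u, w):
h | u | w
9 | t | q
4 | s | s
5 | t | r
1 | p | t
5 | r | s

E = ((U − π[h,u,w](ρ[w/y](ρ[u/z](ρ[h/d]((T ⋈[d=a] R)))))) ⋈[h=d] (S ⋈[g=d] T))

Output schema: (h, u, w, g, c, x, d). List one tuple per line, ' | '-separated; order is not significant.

Per-node cardinality:
  U → 5
  T → 3
  R → 4
  (T ⋈[d=a] R) → 0
  ρ[h/d]((T ⋈[d=a] R)) → 0
  ρ[u/z](ρ[h/d]((T ⋈[d=a] R))) → 0
  ρ[w/y](ρ[u/z](ρ[h/d]((T ⋈[d=a] R)))) → 0
  π[h,u,w](ρ[w/y](ρ[u/z](ρ[h/d]((T ⋈[d=a] R))))) → 0
  (U − π[h,u,w](ρ[w/y](ρ[u/z](ρ[h/d]((T ⋈[d=a] R)))))) → 5
  S → 5
  T → 3
  (S ⋈[g=d] T) → 2
  ((U − π[h,u,w](ρ[w/y](ρ[u/z](ρ[h/d]((T ⋈[d=a] R)))))) ⋈[h=d] (S ⋈[g=d] T)) → 2

== RESULT ==
h | u | w | g | c | x | d
4 | s | s | 4 | 4 | p | 4
4 | s | s | 4 | 4 | q | 4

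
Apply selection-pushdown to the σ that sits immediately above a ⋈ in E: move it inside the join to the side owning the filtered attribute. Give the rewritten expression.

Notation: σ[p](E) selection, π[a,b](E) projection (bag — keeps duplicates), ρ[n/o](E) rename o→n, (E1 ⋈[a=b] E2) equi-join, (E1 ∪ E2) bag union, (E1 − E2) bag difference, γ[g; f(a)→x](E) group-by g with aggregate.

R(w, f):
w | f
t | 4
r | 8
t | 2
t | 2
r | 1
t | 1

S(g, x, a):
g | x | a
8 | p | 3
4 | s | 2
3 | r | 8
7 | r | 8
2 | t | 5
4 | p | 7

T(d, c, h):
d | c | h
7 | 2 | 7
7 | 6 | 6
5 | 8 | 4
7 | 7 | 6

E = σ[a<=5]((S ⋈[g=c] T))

σ filters on a, owned by the left side.
E' = (σ[a<=5](S) ⋈[g=c] T)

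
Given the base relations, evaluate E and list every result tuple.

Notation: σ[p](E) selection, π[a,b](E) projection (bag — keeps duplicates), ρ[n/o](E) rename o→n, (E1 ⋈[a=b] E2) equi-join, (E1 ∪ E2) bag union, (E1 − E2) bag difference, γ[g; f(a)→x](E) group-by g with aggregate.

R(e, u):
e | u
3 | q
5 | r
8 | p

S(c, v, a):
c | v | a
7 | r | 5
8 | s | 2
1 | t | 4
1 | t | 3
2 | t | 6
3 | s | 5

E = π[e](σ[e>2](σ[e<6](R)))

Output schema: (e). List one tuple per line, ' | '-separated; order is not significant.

Per-node cardinality:
  R → 3
  σ[e<6](R) → 2
  σ[e>2](σ[e<6](R)) → 2
  π[e](σ[e>2](σ[e<6](R))) → 2

== RESULT ==
e
3
5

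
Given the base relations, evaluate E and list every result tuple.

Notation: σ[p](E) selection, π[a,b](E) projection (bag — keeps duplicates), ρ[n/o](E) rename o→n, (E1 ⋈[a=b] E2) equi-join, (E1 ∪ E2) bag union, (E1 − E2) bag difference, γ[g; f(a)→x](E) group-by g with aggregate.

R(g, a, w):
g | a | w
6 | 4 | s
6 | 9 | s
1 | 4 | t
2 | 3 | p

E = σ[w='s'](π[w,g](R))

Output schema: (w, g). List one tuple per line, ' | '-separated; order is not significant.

Stepwise |·|:
  R → 4
  π[w,g](R) → 4
  σ[w='s'](π[w,g](R)) → 2

== RESULT ==
w | g
s | 6
s | 6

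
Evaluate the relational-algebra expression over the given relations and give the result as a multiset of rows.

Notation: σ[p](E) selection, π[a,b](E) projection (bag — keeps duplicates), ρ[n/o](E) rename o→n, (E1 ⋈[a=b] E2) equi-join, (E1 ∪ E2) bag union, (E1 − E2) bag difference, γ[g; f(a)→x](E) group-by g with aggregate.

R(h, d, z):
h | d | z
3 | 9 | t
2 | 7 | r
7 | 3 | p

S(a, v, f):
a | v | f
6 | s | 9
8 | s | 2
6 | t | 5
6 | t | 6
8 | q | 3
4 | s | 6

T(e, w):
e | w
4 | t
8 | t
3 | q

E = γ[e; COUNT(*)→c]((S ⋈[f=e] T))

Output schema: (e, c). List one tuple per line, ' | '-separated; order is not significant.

Stepwise |·|:
  S → 6
  T → 3
  (S ⋈[f=e] T) → 1
  γ[e; COUNT(*)→c]((S ⋈[f=e] T)) → 1

== RESULT ==
e | c
3 | 1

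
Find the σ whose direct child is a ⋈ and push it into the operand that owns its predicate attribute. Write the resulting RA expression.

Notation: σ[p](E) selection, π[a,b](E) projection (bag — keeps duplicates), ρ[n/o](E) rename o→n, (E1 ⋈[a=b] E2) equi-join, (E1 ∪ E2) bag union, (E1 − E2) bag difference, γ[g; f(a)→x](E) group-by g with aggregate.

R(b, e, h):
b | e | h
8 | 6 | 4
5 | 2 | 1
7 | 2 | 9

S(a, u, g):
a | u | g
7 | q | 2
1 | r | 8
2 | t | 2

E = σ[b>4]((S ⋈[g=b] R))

σ filters on b, owned by the right side.
E' = (S ⋈[g=b] σ[b>4](R))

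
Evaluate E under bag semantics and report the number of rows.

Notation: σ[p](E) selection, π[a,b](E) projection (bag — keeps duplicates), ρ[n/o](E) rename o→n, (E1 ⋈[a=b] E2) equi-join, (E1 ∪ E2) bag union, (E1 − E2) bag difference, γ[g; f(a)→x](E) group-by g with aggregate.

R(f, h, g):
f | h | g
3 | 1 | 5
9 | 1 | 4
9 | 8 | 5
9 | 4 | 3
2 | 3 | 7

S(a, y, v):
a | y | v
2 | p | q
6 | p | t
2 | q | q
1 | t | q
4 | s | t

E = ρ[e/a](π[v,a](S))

Subexpression sizes:
  S → 5
  π[v,a](S) → 5
  ρ[e/a](π[v,a](S)) → 5

|E| = 5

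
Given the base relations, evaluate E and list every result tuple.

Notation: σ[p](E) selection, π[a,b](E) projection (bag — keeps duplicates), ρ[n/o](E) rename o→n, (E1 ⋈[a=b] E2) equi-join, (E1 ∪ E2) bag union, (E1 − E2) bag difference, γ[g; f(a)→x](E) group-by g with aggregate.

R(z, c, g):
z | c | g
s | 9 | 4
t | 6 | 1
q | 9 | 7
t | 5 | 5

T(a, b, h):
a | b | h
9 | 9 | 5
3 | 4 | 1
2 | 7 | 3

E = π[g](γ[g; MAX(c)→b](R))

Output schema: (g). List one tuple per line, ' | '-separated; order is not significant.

Row counts bottom-up:
  R → 4
  γ[g; MAX(c)→b](R) → 4
  π[g](γ[g; MAX(c)→b](R)) → 4

== RESULT ==
g
1
4
5
7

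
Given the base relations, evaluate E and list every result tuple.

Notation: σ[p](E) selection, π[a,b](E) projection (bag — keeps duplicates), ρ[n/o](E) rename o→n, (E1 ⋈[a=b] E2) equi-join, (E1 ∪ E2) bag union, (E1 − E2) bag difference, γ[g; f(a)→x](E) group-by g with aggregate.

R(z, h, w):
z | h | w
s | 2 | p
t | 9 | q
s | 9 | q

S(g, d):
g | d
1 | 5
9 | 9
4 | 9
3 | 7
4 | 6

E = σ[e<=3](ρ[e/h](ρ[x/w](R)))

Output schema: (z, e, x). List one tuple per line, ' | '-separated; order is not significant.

Per-node cardinality:
  R → 3
  ρ[x/w](R) → 3
  ρ[e/h](ρ[x/w](R)) → 3
  σ[e<=3](ρ[e/h](ρ[x/w](R))) → 1

== RESULT ==
z | e | x
s | 2 | p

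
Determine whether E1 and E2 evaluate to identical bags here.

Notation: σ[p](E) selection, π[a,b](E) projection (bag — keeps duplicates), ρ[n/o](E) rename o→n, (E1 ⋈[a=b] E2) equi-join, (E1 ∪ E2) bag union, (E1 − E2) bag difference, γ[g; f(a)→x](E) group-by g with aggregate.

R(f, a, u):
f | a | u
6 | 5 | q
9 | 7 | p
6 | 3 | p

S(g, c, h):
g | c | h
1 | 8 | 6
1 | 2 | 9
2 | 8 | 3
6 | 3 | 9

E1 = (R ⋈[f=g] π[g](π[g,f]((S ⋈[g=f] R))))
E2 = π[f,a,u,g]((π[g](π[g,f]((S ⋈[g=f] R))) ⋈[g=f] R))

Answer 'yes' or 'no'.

E1 stepwise |·|:
  R → 3
  S → 4
  R → 3
  (S ⋈[g=f] R) → 2
  π[g,f]((S ⋈[g=f] R)) → 2
  π[g](π[g,f]((S ⋈[g=f] R))) → 2
  (R ⋈[f=g] π[g](π[g,f]((S ⋈[g=f] R)))) → 4
E2 stepwise |·|:
  S → 4
  R → 3
  (S ⋈[g=f] R) → 2
  π[g,f]((S ⋈[g=f] R)) → 2
  π[g](π[g,f]((S ⋈[g=f] R))) → 2
  R → 3
  (π[g](π[g,f]((S ⋈[g=f] R))) ⋈[g=f] R) → 4
  π[f,a,u,g]((π[g](π[g,f]((S ⋈[g=f] R))) ⋈[g=f] R)) → 4

E1 and E2 produce the same multiset:
f | a | u | g
6 | 3 | p | 6
6 | 3 | p | 6
6 | 5 | q | 6
6 | 5 | q | 6

yes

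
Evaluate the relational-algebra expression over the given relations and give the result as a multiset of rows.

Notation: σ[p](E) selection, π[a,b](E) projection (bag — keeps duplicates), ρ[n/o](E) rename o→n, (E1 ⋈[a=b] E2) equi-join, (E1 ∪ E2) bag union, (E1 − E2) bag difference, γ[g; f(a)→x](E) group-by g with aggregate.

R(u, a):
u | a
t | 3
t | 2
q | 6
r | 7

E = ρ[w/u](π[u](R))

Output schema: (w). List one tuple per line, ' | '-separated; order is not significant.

Stepwise |·|:
  R → 4
  π[u](R) → 4
  ρ[w/u](π[u](R)) → 4

== RESULT ==
w
q
r
t
t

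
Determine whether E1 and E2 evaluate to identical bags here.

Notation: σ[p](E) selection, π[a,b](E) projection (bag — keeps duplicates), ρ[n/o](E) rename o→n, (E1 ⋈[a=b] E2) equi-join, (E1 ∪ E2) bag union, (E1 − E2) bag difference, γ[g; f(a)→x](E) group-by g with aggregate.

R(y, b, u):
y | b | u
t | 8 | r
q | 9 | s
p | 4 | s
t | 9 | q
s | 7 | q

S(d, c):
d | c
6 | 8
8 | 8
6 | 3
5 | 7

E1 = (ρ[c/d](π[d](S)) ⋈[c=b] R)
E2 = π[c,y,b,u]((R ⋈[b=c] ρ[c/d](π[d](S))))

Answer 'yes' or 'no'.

E1 per-node cardinality:
  S → 4
  π[d](S) → 4
  ρ[c/d](π[d](S)) → 4
  R → 5
  (ρ[c/d](π[d](S)) ⋈[c=b] R) → 1
E2 per-node cardinality:
  R → 5
  S → 4
  π[d](S) → 4
  ρ[c/d](π[d](S)) → 4
  (R ⋈[b=c] ρ[c/d](π[d](S))) → 1
  π[c,y,b,u]((R ⋈[b=c] ρ[c/d](π[d](S)))) → 1

E1 and E2 produce the same multiset:
c | y | b | u
8 | t | 8 | r

yes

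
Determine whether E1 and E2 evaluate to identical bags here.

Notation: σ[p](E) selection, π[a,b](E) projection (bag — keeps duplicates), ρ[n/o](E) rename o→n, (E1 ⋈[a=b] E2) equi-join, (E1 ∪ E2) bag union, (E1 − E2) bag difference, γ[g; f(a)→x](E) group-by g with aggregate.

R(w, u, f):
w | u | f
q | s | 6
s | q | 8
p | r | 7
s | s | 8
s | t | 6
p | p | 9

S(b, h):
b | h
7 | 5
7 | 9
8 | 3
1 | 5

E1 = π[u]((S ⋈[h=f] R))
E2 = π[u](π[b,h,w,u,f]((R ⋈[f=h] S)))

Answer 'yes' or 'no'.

E1 per-node cardinality:
  S → 4
  R → 6
  (S ⋈[h=f] R) → 1
  π[u]((S ⋈[h=f] R)) → 1
E2 per-node cardinality:
  R → 6
  S → 4
  (R ⋈[f=h] S) → 1
  π[b,h,w,u,f]((R ⋈[f=h] S)) → 1
  π[u](π[b,h,w,u,f]((R ⋈[f=h] S))) → 1

E1 and E2 produce the same multiset:
u
p

yes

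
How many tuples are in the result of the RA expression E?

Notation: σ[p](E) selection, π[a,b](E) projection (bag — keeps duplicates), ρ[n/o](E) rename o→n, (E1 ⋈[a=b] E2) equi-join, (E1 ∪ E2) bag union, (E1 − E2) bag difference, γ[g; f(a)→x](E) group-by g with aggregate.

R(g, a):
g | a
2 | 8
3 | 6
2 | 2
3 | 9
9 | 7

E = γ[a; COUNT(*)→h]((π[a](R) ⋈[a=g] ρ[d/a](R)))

Subexpression sizes:
  R → 5
  π[a](R) → 5
  R → 5
  ρ[d/a](R) → 5
  (π[a](R) ⋈[a=g] ρ[d/a](R)) → 3
  γ[a; COUNT(*)→h]((π[a](R) ⋈[a=g] ρ[d/a](R))) → 2

|E| = 2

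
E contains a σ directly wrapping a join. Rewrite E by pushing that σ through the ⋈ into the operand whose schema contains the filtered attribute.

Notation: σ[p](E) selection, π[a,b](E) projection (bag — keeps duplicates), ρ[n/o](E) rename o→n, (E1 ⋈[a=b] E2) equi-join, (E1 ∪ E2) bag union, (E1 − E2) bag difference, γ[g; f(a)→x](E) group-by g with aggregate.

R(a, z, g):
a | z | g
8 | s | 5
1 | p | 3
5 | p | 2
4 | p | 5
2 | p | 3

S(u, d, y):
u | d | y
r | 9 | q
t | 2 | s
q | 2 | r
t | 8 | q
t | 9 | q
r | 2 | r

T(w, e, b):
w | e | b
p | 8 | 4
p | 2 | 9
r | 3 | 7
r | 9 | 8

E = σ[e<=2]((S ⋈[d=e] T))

σ filters on e, owned by the right side.
E' = (S ⋈[d=e] σ[e<=2](T))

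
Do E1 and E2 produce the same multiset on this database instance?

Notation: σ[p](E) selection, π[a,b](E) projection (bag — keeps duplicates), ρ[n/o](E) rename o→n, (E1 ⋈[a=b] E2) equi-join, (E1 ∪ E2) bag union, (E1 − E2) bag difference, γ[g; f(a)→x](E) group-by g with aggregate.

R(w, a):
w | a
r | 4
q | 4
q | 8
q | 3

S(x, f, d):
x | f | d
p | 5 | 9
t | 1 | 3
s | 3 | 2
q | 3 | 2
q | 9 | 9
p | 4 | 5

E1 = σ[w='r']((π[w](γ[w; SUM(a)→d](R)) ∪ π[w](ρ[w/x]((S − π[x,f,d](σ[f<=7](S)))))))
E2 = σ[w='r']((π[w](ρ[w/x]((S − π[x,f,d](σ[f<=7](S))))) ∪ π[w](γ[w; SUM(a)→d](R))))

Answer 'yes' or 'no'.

E1 per-node cardinality:
  R → 4
  γ[w; SUM(a)→d](R) → 2
  π[w](γ[w; SUM(a)→d](R)) → 2
  S → 6
  S → 6
  σ[f<=7](S) → 5
  π[x,f,d](σ[f<=7](S)) → 5
  (S − π[x,f,d](σ[f<=7](S))) → 1
  ρ[w/x]((S − π[x,f,d](σ[f<=7](S)))) → 1
  π[w](ρ[w/x]((S − π[x,f,d](σ[f<=7](S))))) → 1
  (π[w](γ[w; SUM(a)→d](R)) ∪ π[w](ρ[w/x]((S − π[x,f,d](σ[f<=7](S)))))) → 3
  σ[w='r']((π[w](γ[w; SUM(a)→d](R)) ∪ π[w](ρ[w/x]((S − π[x,f,d](σ[f<=7](S))))))) → 1
E2 per-node cardinality:
  S → 6
  S → 6
  σ[f<=7](S) → 5
  π[x,f,d](σ[f<=7](S)) → 5
  (S − π[x,f,d](σ[f<=7](S))) → 1
  ρ[w/x]((S − π[x,f,d](σ[f<=7](S)))) → 1
  π[w](ρ[w/x]((S − π[x,f,d](σ[f<=7](S))))) → 1
  R → 4
  γ[w; SUM(a)→d](R) → 2
  π[w](γ[w; SUM(a)→d](R)) → 2
  (π[w](ρ[w/x]((S − π[x,f,d](σ[f<=7](S))))) ∪ π[w](γ[w; SUM(a)→d](R))) → 3
  σ[w='r']((π[w](ρ[w/x]((S − π[x,f,d](σ[f<=7](S))))) ∪ π[w](γ[w; SUM(a)→d](R)))) → 1

E1 and E2 produce the same multiset:
w
r

yes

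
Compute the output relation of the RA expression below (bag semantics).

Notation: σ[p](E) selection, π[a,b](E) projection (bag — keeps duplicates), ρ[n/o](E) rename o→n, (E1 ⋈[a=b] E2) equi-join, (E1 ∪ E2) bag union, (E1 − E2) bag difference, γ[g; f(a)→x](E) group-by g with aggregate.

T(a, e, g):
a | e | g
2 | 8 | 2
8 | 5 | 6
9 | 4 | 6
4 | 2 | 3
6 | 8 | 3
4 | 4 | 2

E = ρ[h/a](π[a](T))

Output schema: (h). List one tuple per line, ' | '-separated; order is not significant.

Per-node cardinality:
  T → 6
  π[a](T) → 6
  ρ[h/a](π[a](T)) → 6

== RESULT ==
h
2
4
4
6
8
9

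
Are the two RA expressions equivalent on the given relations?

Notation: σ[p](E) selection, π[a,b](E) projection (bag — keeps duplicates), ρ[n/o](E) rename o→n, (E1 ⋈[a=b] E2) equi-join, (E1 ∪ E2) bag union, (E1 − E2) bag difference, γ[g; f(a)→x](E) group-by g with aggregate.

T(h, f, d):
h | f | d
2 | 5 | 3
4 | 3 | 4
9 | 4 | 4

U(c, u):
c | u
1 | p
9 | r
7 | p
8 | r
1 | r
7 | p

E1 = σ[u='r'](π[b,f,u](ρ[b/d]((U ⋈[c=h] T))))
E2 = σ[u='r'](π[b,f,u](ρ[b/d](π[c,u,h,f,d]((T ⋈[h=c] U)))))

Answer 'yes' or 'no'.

E1 subexpression sizes:
  U → 6
  T → 3
  (U ⋈[c=h] T) → 1
  ρ[b/d]((U ⋈[c=h] T)) → 1
  π[b,f,u](ρ[b/d]((U ⋈[c=h] T))) → 1
  σ[u='r'](π[b,f,u](ρ[b/d]((U ⋈[c=h] T)))) → 1
E2 subexpression sizes:
  T → 3
  U → 6
  (T ⋈[h=c] U) → 1
  π[c,u,h,f,d]((T ⋈[h=c] U)) → 1
  ρ[b/d](π[c,u,h,f,d]((T ⋈[h=c] U))) → 1
  π[b,f,u](ρ[b/d](π[c,u,h,f,d]((T ⋈[h=c] U)))) → 1
  σ[u='r'](π[b,f,u](ρ[b/d](π[c,u,h,f,d]((T ⋈[h=c] U))))) → 1

E1 and E2 produce the same multiset:
b | f | u
4 | 4 | r

yes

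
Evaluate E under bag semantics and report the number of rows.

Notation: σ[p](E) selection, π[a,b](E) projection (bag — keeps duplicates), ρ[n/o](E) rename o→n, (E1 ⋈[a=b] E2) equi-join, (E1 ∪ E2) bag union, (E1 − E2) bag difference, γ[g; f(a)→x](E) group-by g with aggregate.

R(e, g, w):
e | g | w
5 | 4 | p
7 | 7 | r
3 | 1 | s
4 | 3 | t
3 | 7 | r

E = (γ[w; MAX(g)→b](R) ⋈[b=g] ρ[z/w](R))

Row counts bottom-up:
  R → 5
  γ[w; MAX(g)→b](R) → 4
  R → 5
  ρ[z/w](R) → 5
  (γ[w; MAX(g)→b](R) ⋈[b=g] ρ[z/w](R)) → 5

|E| = 5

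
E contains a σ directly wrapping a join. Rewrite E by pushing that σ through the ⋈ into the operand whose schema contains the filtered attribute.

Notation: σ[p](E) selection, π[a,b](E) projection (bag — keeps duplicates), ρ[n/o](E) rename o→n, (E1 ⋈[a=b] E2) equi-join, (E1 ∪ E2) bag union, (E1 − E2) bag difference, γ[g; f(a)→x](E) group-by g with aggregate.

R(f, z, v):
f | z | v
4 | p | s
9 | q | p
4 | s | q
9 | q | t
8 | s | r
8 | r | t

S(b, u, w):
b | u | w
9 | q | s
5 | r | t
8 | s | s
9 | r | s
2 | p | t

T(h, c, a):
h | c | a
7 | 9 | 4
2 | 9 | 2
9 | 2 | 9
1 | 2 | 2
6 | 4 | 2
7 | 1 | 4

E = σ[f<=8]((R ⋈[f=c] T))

σ filters on f, owned by the left side.
E' = (σ[f<=8](R) ⋈[f=c] T)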